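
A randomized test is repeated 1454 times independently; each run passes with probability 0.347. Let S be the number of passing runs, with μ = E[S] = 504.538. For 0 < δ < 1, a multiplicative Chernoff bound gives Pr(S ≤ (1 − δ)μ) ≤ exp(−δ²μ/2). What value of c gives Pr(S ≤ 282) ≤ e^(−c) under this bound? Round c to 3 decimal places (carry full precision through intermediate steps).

Write 282 = (1 − δ)μ, so δ = 1 − 282/504.538 = 0.4410728…
Then the exponent is δ²μ/2 = (μ − 282)²/(2μ) = 49.077732.

49.078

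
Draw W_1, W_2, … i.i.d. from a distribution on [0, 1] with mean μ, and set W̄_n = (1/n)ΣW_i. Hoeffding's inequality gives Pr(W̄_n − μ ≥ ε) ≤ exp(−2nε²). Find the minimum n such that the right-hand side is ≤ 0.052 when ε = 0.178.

47

Require exp(−2nε²) ≤ 0.052, i.e. 2nε² ≥ ln(1/0.052) = 2.956512.
So n ≥ 2.956512 / (2·0.178²) = 46.656.
The smallest integer n is 47.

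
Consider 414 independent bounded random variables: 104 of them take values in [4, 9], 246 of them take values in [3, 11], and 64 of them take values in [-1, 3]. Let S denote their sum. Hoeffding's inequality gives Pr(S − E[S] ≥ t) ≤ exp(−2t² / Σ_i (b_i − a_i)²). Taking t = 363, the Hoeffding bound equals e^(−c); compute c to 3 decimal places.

Σ(b_i − a_i)² = 104·5² + 246·8² + 64·4² = 19368.
c = 2t² / 19368 = 2·363² / 19368 = 13.6069.

13.607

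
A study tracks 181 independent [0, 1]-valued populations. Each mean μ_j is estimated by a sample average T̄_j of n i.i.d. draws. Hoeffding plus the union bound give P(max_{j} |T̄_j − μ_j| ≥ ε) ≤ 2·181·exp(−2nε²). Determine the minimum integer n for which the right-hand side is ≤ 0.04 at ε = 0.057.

1403

Need 2·181·exp(−2nε²) ≤ 0.04, i.e. exp(−2nε²) ≤ 0.04/362.
So 2nε² ≥ ln(362/0.04) = 9.110520.
Hence n ≥ 9.110520/(2·0.057²) = 1402.050.
The smallest integer n is 1403.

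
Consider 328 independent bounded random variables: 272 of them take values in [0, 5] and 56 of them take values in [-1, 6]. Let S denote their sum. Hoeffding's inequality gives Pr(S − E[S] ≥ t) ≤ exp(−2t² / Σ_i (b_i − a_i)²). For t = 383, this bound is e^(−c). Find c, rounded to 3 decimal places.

Σ(b_i − a_i)² = 272·5² + 56·7² = 9544.
c = 2t² / 9544 = 2·383² / 9544 = 30.7395.

30.740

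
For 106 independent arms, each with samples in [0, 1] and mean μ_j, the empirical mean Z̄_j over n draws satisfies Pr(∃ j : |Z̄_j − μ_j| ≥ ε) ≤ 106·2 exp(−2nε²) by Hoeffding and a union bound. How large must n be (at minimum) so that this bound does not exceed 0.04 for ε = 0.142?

213

Need 2·106·exp(−2nε²) ≤ 0.04, i.e. exp(−2nε²) ≤ 0.04/212.
So 2nε² ≥ ln(212/0.04) = 8.575462.
Hence n ≥ 8.575462/(2·0.142²) = 212.643.
The smallest integer n is 213.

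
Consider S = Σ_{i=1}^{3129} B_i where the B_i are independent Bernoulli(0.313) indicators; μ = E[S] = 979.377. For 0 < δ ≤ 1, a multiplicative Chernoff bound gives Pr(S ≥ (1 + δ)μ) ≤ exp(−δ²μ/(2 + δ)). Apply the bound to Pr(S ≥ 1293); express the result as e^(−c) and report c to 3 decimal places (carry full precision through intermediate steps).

43.285

Write 1293 = (1 + δ)μ, so δ = 1293/979.377 − 1 = 0.320227…
Then the exponent is δ²μ/(2 + δ) = (1293 − μ)² / (μ·(2 + δ)) = 43.284801.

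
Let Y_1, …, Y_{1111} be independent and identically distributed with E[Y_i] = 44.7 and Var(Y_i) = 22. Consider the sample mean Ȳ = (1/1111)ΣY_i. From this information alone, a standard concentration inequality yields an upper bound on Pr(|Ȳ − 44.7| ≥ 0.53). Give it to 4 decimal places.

With mean and variance of each term known, Chebyshev's inequality bounds the deviation of the sum (or sample mean).
Var(Ȳ) = Var(Y_i)/n = 22/1111 = 0.019802.
Chebyshev: Pr(|Ȳ − 44.7| ≥ 0.53) ≤ Var(Ȳ)/(0.53)² = 22/(1111·0.53²) = 0.0705.

0.0705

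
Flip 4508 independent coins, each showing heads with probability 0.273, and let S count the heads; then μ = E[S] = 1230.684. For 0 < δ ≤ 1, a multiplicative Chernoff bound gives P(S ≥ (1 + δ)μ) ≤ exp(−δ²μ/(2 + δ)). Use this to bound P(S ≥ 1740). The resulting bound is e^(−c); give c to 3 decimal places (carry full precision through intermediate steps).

Write 1740 = (1 + δ)μ, so δ = 1740/1230.684 − 1 = 0.4138479…
Then the exponent is δ²μ/(2 + δ) = (1740 − μ)² / (μ·(2 + δ)) = 87.320896.

87.321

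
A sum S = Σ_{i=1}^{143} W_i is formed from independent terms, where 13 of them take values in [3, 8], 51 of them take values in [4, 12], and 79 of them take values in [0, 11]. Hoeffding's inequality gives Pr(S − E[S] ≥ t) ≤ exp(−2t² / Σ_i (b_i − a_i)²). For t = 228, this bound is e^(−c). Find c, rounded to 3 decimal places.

7.908

Σ(b_i − a_i)² = 13·5² + 51·8² + 79·11² = 13148.
c = 2t² / 13148 = 2·228² / 13148 = 7.9075.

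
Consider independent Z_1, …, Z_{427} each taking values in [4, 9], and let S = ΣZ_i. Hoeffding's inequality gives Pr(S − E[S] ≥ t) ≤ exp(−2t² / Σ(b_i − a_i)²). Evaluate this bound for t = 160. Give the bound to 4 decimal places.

Σ(b_i − a_i)² = 427·(5)² = 10675.
Exponent = 2·160²/10675 = 4.7963.
Bound = exp(−4.7963) = 0.00826.

0.0083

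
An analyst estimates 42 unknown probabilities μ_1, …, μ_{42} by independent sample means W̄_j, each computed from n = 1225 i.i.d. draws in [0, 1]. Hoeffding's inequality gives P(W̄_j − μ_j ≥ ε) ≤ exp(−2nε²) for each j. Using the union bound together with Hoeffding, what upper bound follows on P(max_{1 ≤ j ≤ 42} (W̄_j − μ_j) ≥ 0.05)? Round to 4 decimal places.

Per-experiment Hoeffding bound: exp(−2·1225·0.05²) = exp(−6.12500) = 0.0021875.
Union bound over 42 events: 42·0.0021875 = 0.09187.

0.0919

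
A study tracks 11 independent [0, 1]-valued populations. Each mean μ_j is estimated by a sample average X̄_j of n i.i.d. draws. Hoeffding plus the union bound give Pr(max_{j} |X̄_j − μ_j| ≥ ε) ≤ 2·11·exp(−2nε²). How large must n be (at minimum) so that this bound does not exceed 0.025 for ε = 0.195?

90

Need 2·11·exp(−2nε²) ≤ 0.025, i.e. exp(−2nε²) ≤ 0.025/22.
So 2nε² ≥ ln(22/0.025) = 6.779922.
Hence n ≥ 6.779922/(2·0.195²) = 89.151.
The smallest integer n is 90.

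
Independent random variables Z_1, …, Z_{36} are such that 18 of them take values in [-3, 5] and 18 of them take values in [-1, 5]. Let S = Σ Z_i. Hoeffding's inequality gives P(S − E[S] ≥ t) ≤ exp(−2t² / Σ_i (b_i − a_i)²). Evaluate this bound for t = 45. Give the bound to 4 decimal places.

Σ(b_i − a_i)² = 18·8² + 18·6² = 1800.
Exponent = 2·45² / 1800 = 2.25000.
Bound = exp(−2.25000) = 0.10540.

0.1054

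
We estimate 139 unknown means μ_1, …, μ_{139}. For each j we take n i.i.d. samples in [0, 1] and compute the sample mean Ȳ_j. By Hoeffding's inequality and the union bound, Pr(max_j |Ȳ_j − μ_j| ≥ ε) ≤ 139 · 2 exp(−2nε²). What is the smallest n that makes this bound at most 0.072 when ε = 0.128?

Need 2·139·exp(−2nε²) ≤ 0.072, i.e. exp(−2nε²) ≤ 0.072/278.
So 2nε² ≥ ln(278/0.072) = 8.258710.
Hence n ≥ 8.258710/(2·0.128²) = 252.036.
The smallest integer n is 253.

253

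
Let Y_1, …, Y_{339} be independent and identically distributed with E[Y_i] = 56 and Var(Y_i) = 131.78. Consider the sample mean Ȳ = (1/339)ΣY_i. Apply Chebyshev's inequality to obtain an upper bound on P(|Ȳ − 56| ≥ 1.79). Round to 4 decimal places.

0.1213

Var(Ȳ) = Var(Y_i)/n = 131.78/339 = 0.38873.
Chebyshev: P(|Ȳ − 56| ≥ 1.79) ≤ Var(Ȳ)/(1.79)² = 131.78/(339·1.79²) = 0.1213.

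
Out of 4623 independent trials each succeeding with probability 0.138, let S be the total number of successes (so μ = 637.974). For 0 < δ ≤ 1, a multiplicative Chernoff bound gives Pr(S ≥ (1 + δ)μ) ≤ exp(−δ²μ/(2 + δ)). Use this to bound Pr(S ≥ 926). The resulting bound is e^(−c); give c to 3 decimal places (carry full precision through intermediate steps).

53.044

Write 926 = (1 + δ)μ, so δ = 926/637.974 − 1 = 0.4514698…
Then the exponent is δ²μ/(2 + δ) = (926 − μ)² / (μ·(2 + δ)) = 53.043706.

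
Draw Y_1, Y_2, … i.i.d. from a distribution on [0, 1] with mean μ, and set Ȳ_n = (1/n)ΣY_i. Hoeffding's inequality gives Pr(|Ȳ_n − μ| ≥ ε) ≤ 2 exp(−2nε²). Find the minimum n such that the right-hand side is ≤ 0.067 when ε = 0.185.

Require 2·exp(−2nε²) ≤ 0.067, i.e. 2nε² ≥ ln(2/0.067) = 3.396210.
So n ≥ 3.396210 / (2·0.185²) = 49.616.
The smallest integer n is 50.

50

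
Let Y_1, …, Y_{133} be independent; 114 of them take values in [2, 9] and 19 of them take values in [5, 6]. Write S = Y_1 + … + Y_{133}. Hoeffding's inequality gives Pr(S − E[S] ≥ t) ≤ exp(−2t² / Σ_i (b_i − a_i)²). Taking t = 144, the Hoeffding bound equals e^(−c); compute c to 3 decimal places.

Σ(b_i − a_i)² = 114·7² + 19·1² = 5605.
c = 2t² / 5605 = 2·144² / 5605 = 7.3991.

7.399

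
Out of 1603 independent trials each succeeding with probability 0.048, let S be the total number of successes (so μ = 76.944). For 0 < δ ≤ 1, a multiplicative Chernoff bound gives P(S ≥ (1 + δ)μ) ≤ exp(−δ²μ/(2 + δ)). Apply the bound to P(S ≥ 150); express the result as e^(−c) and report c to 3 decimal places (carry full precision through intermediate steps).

Write 150 = (1 + δ)μ, so δ = 150/76.944 − 1 = 0.9494697…
Then the exponent is δ²μ/(2 + δ) = (150 − μ)² / (μ·(2 + δ)) = 23.517604.

23.518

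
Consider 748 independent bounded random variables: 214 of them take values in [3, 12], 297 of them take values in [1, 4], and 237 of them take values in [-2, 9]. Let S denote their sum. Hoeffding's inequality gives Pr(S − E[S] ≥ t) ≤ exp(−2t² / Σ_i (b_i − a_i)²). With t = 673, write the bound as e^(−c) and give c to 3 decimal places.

Σ(b_i − a_i)² = 214·9² + 297·3² + 237·11² = 48684.
c = 2t² / 48684 = 2·673² / 48684 = 18.6069.

18.607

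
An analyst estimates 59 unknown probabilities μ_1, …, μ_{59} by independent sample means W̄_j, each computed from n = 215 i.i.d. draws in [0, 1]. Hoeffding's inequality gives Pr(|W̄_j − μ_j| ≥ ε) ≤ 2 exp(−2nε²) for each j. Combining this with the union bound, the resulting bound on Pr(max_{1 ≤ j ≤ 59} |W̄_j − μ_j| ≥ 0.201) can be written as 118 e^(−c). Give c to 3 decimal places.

17.372

Union bound over the 59 events: Pr(max_{1 ≤ j ≤ 59} |W̄_j − μ_j| ≥ 0.201) ≤ 59·2·exp(−2nε²) = 118 exp(−2·215·0.201²).
So c = 2·215·0.201² = 17.3724.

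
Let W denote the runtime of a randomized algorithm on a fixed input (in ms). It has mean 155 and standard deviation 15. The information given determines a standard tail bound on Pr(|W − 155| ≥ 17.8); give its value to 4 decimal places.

0.7101

Mean and variance are known, so Chebyshev's inequality applies.
Chebyshev: Pr(|W − μ| ≥ t) ≤ Var(W)/t².
Var(W) = σ² = 15² = 225.
Bound = 225 / 316.84 = 0.7101.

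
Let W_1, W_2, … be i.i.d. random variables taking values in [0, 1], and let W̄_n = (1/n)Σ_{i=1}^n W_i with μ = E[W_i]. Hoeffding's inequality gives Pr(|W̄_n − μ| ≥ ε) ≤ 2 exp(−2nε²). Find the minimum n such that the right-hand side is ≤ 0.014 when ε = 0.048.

Require 2·exp(−2nε²) ≤ 0.014, i.e. 2nε² ≥ ln(2/0.014) = 4.961845.
So n ≥ 4.961845 / (2·0.048²) = 1076.789.
The smallest integer n is 1077.

1077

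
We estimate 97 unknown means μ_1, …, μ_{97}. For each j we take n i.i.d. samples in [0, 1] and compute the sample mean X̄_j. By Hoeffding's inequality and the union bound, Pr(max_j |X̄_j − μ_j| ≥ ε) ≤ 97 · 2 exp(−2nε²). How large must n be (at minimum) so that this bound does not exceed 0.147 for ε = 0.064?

878

Need 2·97·exp(−2nε²) ≤ 0.147, i.e. exp(−2nε²) ≤ 0.147/194.
So 2nε² ≥ ln(194/0.147) = 7.185181.
Hence n ≥ 7.185181/(2·0.064²) = 877.097.
The smallest integer n is 878.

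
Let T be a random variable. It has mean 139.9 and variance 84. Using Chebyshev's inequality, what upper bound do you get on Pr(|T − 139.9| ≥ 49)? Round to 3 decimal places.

0.035

Chebyshev: Pr(|T − μ| ≥ t) ≤ Var(T)/t².
Bound = 84 / 2401 = 0.0350.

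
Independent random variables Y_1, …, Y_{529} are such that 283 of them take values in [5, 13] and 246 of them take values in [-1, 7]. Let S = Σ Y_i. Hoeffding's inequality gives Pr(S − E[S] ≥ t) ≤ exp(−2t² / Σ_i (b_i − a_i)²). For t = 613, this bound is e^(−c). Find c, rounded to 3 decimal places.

22.198

Σ(b_i − a_i)² = 283·8² + 246·8² = 33856.
c = 2t² / 33856 = 2·613² / 33856 = 22.1981.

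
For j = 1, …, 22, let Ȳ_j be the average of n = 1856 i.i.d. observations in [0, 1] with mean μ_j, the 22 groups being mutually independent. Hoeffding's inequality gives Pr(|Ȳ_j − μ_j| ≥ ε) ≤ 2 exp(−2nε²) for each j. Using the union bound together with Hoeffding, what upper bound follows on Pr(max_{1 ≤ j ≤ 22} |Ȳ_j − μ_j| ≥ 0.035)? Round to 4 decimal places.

0.4663

Per-experiment Hoeffding bound: 2·exp(−2·1856·0.035²) = 2·exp(−4.54720) = 0.021194.
Union bound over 22 events: 22·0.021194 = 0.46626.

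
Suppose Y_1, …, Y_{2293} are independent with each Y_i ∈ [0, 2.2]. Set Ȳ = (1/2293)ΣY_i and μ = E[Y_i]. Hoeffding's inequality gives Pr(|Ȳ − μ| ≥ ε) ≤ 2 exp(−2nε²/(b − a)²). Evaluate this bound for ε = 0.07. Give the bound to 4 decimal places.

0.0193

Exponent: 2nε²/(b − a)² = 2·2293·0.07² / 2.2² = 4.64285.
Bound = 2·exp(−4.64285) = 0.01926.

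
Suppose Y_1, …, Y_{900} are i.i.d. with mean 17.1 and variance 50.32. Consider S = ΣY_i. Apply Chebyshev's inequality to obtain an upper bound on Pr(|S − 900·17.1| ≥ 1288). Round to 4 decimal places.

0.0273

Var(S) = n·Var(Y_i) = 900·50.32 = 45288.
Chebyshev: Pr(|S − 900·17.1| ≥ 1288) ≤ Var(S)/1288² = 45288/1658944 = 0.0273.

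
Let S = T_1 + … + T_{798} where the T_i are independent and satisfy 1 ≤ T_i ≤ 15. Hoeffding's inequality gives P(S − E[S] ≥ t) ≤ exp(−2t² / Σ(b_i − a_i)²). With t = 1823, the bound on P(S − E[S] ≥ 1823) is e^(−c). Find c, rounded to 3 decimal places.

42.496

Σ(b_i − a_i)² = 798·(14)² = 156408.
c = 2t²/156408 = 2·1823²/156408 = 42.4956.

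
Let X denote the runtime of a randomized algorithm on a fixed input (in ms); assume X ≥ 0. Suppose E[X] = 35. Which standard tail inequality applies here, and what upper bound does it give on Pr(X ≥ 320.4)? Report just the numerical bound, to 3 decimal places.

Only the mean of a non-negative variable is known, so Markov's inequality is the applicable tail bound.
Markov's inequality: for a non-negative random variable, Pr(X ≥ a) ≤ E[X]/a.
Here E[X] = 35 and a = 320.4, so the bound is 35/320.4 = 0.1092.

0.109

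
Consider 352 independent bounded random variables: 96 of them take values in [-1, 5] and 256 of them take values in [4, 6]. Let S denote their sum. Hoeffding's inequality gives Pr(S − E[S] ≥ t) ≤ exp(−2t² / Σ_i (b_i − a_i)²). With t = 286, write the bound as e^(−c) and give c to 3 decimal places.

36.516

Σ(b_i − a_i)² = 96·6² + 256·2² = 4480.
c = 2t² / 4480 = 2·286² / 4480 = 36.5161.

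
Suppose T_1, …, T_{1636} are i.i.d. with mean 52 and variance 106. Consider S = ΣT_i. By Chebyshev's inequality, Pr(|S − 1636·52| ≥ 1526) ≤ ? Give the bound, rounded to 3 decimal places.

0.074

Var(S) = n·Var(T_i) = 1636·106 = 173416.
Chebyshev: Pr(|S − 1636·52| ≥ 1526) ≤ Var(S)/1526² = 173416/2328676 = 0.0745.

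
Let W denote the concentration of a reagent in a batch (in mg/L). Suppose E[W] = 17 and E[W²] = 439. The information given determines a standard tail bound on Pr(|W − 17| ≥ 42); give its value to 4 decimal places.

0.0850

The first two moments determine the variance, so Chebyshev's inequality is the sharpest standard bound available.
Var(W) = E[W²] − (E[W])² = 439 − 289 = 150.
Chebyshev's inequality: Pr(|W − μ| ≥ t) ≤ Var(W)/t² = 150/1764 = 0.0850.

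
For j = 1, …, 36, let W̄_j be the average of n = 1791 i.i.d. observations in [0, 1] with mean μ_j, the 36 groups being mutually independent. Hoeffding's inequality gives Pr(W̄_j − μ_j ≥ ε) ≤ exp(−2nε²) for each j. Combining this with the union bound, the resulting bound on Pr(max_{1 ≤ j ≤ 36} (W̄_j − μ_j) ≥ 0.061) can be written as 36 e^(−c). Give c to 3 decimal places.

13.329

Union bound over the 36 events: Pr(max_{1 ≤ j ≤ 36} (W̄_j − μ_j) ≥ 0.061) ≤ 36·exp(−2nε²) = 36 exp(−2·1791·0.061²).
So c = 2·1791·0.061² = 13.3286.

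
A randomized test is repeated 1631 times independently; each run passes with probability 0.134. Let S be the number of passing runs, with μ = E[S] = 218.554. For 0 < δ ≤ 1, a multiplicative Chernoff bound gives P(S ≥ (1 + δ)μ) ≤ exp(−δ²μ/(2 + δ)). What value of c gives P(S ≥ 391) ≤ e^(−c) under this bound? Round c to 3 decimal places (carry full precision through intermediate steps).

Write 391 = (1 + δ)μ, so δ = 391/218.554 − 1 = 0.7890315…
Then the exponent is δ²μ/(2 + δ) = (391 − μ)² / (μ·(2 + δ)) = 48.785871.

48.786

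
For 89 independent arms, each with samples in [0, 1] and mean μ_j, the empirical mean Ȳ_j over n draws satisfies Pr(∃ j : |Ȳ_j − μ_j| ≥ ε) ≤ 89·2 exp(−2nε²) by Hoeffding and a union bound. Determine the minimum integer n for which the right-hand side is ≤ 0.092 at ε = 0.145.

Need 2·89·exp(−2nε²) ≤ 0.092, i.e. exp(−2nε²) ≤ 0.092/178.
So 2nε² ≥ ln(178/0.092) = 7.567750.
Hence n ≥ 7.567750/(2·0.145²) = 179.970.
The smallest integer n is 180.

180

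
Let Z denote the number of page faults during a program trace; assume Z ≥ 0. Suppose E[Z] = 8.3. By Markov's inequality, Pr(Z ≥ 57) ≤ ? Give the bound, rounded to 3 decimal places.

Markov's inequality: for a non-negative random variable, Pr(Z ≥ a) ≤ E[Z]/a.
Here E[Z] = 8.3 and a = 57, so the bound is 8.3/57 = 0.1456.

0.146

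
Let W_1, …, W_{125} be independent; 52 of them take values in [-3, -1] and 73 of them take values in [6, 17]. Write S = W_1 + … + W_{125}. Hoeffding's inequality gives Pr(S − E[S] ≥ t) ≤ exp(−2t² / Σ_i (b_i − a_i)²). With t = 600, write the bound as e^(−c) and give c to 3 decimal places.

79.637

Σ(b_i − a_i)² = 52·2² + 73·11² = 9041.
c = 2t² / 9041 = 2·600² / 9041 = 79.6372.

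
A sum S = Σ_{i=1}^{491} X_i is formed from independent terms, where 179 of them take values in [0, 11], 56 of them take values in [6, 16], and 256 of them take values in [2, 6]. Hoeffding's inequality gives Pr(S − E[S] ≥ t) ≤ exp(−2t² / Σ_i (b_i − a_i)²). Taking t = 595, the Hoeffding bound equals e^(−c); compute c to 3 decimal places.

Σ(b_i − a_i)² = 179·11² + 56·10² + 256·4² = 31355.
c = 2t² / 31355 = 2·595² / 31355 = 22.5817.

22.582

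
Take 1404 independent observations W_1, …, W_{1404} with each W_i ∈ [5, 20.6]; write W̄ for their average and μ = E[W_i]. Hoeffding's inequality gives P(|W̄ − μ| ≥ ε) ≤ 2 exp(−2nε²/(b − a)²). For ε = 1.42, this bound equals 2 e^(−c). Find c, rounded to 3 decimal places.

c = 2nε²/(b − a)² = 2·1404·1.42² / 15.6² = 23.2662.

23.266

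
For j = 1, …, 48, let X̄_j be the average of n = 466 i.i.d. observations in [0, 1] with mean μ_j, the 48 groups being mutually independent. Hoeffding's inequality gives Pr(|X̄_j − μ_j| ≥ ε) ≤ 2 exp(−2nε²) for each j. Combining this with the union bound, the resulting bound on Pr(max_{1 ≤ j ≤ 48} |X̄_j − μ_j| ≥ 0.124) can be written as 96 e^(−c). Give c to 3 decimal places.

Union bound over the 48 events: Pr(max_{1 ≤ j ≤ 48} |X̄_j − μ_j| ≥ 0.124) ≤ 48·2·exp(−2nε²) = 96 exp(−2·466·0.124²).
So c = 2·466·0.124² = 14.3304.

14.330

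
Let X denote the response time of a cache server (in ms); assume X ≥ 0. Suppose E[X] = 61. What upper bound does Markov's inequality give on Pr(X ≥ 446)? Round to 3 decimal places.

Markov's inequality: for a non-negative random variable, Pr(X ≥ a) ≤ E[X]/a.
Here E[X] = 61 and a = 446, so the bound is 61/446 = 0.1368.

0.137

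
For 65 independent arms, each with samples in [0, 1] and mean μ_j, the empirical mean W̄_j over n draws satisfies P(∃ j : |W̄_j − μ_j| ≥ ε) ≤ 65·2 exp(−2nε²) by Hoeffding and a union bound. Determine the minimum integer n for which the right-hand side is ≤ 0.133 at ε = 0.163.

Need 2·65·exp(−2nε²) ≤ 0.133, i.e. exp(−2nε²) ≤ 0.133/130.
So 2nε² ≥ ln(130/0.133) = 6.884941.
Hence n ≥ 6.884941/(2·0.163²) = 129.567.
The smallest integer n is 130.

130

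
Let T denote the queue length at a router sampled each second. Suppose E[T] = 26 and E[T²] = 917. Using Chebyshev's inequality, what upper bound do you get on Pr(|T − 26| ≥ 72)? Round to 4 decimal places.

0.0465

Var(T) = E[T²] − (E[T])² = 917 − 676 = 241.
Chebyshev's inequality: Pr(|T − μ| ≥ t) ≤ Var(T)/t² = 241/5184 = 0.0465.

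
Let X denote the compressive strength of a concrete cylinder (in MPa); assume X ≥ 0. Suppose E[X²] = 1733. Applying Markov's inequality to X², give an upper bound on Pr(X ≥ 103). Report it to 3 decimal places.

0.163

Since X ≥ 0, the event {X ≥ 103} is the same as {X² ≥ 10609}.
Markov's inequality applied to X² gives Pr(X² ≥ 10609) ≤ E[X²]/10609 = 1733/10609 = 0.1634.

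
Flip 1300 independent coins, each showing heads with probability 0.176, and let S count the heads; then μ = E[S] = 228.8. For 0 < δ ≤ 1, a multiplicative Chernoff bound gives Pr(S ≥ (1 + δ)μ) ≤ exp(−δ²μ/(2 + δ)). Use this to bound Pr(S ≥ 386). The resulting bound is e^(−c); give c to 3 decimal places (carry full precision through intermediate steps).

40.195

Write 386 = (1 + δ)μ, so δ = 386/228.8 − 1 = 0.6870629…
Then the exponent is δ²μ/(2 + δ) = (386 − μ)² / (μ·(2 + δ)) = 40.194925.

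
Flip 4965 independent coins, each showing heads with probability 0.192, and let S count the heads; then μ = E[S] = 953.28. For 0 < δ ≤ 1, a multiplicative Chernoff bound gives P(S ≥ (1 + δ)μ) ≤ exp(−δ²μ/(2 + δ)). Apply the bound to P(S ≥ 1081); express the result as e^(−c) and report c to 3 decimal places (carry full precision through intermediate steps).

8.019

Write 1081 = (1 + δ)μ, so δ = 1081/953.28 − 1 = 0.1339795…
Then the exponent is δ²μ/(2 + δ) = (1081 − μ)² / (μ·(2 + δ)) = 8.018758.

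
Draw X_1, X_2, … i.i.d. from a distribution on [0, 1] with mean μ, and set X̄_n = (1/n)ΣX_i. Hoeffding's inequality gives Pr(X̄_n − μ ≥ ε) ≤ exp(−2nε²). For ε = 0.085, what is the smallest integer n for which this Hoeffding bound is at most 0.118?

Require exp(−2nε²) ≤ 0.118, i.e. 2nε² ≥ ln(1/0.118) = 2.137071.
So n ≥ 2.137071 / (2·0.085²) = 147.894.
The smallest integer n is 148.

148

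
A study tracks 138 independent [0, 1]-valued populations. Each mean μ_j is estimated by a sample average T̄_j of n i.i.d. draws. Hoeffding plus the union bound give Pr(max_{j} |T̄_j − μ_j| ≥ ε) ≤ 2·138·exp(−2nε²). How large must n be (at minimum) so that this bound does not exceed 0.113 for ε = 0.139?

Need 2·138·exp(−2nε²) ≤ 0.113, i.e. exp(−2nε²) ≤ 0.113/276.
So 2nε² ≥ ln(276/0.113) = 7.800768.
Hence n ≥ 7.800768/(2·0.139²) = 201.873.
The smallest integer n is 202.

202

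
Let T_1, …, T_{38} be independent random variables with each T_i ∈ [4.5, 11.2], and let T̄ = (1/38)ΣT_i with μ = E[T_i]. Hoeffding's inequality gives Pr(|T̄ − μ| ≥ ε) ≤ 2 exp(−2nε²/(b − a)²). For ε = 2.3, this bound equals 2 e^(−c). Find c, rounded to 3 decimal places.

c = 2nε²/(b − a)² = 2·38·2.3² / 6.7² = 8.9561.

8.956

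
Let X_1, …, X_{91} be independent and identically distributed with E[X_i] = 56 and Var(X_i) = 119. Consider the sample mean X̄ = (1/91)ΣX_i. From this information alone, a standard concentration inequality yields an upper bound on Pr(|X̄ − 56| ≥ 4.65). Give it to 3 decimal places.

0.060

With mean and variance of each term known, Chebyshev's inequality bounds the deviation of the sum (or sample mean).
Var(X̄) = Var(X_i)/n = 119/91 = 1.3077.
Chebyshev: Pr(|X̄ − 56| ≥ 4.65) ≤ Var(X̄)/(4.65)² = 119/(91·4.65²) = 0.0605.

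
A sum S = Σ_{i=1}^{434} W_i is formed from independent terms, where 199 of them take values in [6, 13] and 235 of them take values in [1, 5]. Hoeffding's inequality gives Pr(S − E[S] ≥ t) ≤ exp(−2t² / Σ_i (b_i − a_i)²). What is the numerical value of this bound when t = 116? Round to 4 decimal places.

Σ(b_i − a_i)² = 199·7² + 235·4² = 13511.
Exponent = 2·116² / 13511 = 1.99186.
Bound = exp(−1.99186) = 0.13644.

0.1364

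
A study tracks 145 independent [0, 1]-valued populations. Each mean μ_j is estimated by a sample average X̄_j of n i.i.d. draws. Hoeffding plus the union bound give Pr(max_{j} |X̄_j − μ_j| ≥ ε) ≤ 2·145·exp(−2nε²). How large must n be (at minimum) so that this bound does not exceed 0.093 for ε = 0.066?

924

Need 2·145·exp(−2nε²) ≤ 0.093, i.e. exp(−2nε²) ≤ 0.093/290.
So 2nε² ≥ ln(290/0.093) = 8.045037.
Hence n ≥ 8.045037/(2·0.066²) = 923.443.
The smallest integer n is 924.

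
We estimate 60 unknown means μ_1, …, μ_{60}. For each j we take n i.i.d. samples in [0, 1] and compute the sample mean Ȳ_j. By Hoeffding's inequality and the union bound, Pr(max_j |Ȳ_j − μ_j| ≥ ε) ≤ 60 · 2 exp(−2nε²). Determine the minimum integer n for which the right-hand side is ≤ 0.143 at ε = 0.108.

289

Need 2·60·exp(−2nε²) ≤ 0.143, i.e. exp(−2nε²) ≤ 0.143/120.
So 2nε² ≥ ln(120/0.143) = 6.732402.
Hence n ≥ 6.732402/(2·0.108²) = 288.597.
The smallest integer n is 289.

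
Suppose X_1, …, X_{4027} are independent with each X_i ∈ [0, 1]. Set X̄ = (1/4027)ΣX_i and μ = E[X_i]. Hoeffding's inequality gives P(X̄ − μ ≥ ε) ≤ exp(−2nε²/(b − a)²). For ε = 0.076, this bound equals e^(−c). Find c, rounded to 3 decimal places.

46.520

c = 2nε²/(b − a)² = 2·4027·0.076² / 1² = 46.5199.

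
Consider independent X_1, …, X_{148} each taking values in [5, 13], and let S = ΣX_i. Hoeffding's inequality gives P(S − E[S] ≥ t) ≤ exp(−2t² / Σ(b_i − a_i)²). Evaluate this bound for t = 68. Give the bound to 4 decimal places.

0.3767

Σ(b_i − a_i)² = 148·(8)² = 9472.
Exponent = 2·68²/9472 = 0.9764.
Bound = exp(−0.9764) = 0.37668.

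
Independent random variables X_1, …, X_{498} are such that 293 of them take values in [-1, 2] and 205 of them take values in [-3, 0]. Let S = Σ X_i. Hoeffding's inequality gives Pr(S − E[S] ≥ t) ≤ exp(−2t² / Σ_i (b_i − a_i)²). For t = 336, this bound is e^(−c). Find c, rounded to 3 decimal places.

Σ(b_i − a_i)² = 293·3² + 205·3² = 4482.
c = 2t² / 4482 = 2·336² / 4482 = 50.3775.

50.378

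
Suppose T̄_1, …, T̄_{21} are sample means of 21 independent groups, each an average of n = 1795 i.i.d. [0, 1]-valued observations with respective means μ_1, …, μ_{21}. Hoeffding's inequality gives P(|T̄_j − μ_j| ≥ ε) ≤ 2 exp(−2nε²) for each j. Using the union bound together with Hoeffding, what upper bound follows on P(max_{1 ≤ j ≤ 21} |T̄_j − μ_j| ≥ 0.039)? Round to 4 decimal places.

0.1786

Per-experiment Hoeffding bound: 2·exp(−2·1795·0.039²) = 2·exp(−5.46039) = 0.0085038.
Union bound over 21 events: 21·0.0085038 = 0.17858.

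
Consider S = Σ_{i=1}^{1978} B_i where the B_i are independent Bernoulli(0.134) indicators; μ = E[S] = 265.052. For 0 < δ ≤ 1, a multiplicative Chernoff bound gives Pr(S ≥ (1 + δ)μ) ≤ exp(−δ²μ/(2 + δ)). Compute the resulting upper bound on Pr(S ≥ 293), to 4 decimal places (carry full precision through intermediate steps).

0.2467

Write 293 = (1 + δ)μ, so δ = 293/265.052 − 1 = 0.1054435…
Then the exponent is δ²μ/(2 + δ) = (293 − μ)² / (μ·(2 + δ)) = 1.399674.
Bound = exp(−1.399674) = 0.24668.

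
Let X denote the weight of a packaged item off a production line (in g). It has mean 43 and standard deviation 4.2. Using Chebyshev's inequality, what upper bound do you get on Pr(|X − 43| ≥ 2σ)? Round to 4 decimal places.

0.2500

Chebyshev: Pr(|X − μ| ≥ t) ≤ Var(X)/t².
Var(X) = σ² = 4.2² = 17.64.
t = 2·4.2 = 8.4.
Bound = 17.64 / 70.56 = 0.2500.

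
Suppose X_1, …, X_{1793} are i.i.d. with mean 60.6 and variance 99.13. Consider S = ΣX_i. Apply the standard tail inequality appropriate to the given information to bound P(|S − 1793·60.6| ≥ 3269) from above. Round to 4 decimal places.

With mean and variance of each term known, Chebyshev's inequality bounds the deviation of the sum (or sample mean).
Var(S) = n·Var(X_i) = 1793·99.13 = 177740.09.
Chebyshev: P(|S − 1793·60.6| ≥ 3269) ≤ Var(S)/3269² = 177740.09/10686361 = 0.0166.

0.0166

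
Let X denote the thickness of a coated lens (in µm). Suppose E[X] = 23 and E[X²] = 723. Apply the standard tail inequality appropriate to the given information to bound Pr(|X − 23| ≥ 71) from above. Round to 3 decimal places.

0.038

The first two moments determine the variance, so Chebyshev's inequality is the sharpest standard bound available.
Var(X) = E[X²] − (E[X])² = 723 − 529 = 194.
Chebyshev's inequality: Pr(|X − μ| ≥ t) ≤ Var(X)/t² = 194/5041 = 0.0385.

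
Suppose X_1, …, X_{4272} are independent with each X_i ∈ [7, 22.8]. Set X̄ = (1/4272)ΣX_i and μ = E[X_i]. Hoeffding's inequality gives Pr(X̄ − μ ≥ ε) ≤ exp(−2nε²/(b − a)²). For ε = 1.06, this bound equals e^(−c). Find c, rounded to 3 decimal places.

c = 2nε²/(b − a)² = 2·4272·1.06² / 15.8² = 38.4555.

38.456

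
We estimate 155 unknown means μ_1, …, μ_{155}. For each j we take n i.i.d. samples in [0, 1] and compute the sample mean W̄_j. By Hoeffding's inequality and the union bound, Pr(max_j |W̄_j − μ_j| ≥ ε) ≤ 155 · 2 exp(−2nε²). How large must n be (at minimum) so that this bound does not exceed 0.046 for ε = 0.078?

725

Need 2·155·exp(−2nε²) ≤ 0.046, i.e. exp(−2nε²) ≤ 0.046/310.
So 2nε² ≥ ln(310/0.046) = 8.815686.
Hence n ≥ 8.815686/(2·0.078²) = 724.498.
The smallest integer n is 725.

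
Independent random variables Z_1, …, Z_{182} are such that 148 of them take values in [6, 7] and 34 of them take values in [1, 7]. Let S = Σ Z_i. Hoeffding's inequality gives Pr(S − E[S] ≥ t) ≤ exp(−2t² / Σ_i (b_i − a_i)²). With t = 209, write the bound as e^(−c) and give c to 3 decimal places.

Σ(b_i − a_i)² = 148·1² + 34·6² = 1372.
c = 2t² / 1372 = 2·209² / 1372 = 63.6749.

63.675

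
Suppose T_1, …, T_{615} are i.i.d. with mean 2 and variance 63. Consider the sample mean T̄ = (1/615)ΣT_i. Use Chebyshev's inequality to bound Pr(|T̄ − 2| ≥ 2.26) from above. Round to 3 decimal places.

0.020

Var(T̄) = Var(T_i)/n = 63/615 = 0.10244.
Chebyshev: Pr(|T̄ − 2| ≥ 2.26) ≤ Var(T̄)/(2.26)² = 63/(615·2.26²) = 0.0201.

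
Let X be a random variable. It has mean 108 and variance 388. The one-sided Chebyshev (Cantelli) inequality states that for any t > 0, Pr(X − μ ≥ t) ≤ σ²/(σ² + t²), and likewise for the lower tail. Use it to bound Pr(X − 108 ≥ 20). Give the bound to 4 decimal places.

Here σ² = 388 and t = 20, so σ² + t² = 788.
Cantelli's bound: 388/788 = 0.4924.

0.4924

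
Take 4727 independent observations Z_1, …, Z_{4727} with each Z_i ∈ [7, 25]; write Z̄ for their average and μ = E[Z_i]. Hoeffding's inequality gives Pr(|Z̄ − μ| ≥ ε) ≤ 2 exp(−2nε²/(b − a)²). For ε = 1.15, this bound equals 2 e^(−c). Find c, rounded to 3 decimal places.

c = 2nε²/(b − a)² = 2·4727·1.15² / 18² = 38.5892.

38.589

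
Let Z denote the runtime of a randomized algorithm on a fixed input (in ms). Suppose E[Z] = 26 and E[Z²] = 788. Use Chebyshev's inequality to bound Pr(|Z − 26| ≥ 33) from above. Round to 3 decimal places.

Var(Z) = E[Z²] − (E[Z])² = 788 − 676 = 112.
Chebyshev's inequality: Pr(|Z − μ| ≥ t) ≤ Var(Z)/t² = 112/1089 = 0.1028.

0.103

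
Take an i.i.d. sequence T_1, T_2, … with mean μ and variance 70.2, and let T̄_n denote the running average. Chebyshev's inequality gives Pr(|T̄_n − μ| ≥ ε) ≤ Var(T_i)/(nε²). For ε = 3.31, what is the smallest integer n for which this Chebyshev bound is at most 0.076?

85

Require 70.2/(n·3.31²) ≤ 0.076, i.e. n ≥ 70.2/(0.076·3.31²) = 84.308.
The smallest integer n is 85.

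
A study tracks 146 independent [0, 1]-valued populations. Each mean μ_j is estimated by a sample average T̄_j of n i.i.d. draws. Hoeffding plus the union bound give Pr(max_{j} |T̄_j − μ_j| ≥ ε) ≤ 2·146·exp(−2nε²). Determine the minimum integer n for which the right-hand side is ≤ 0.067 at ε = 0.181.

128

Need 2·146·exp(−2nε²) ≤ 0.067, i.e. exp(−2nε²) ≤ 0.067/292.
So 2nε² ≥ ln(292/0.067) = 8.379816.
Hence n ≥ 8.379816/(2·0.181²) = 127.893.
The smallest integer n is 128.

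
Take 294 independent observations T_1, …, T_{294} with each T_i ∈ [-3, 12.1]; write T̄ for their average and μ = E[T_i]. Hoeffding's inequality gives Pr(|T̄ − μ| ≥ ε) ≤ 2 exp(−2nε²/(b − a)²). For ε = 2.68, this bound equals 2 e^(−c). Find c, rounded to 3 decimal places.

c = 2nε²/(b − a)² = 2·294·2.68² / 15.1² = 18.5222.

18.522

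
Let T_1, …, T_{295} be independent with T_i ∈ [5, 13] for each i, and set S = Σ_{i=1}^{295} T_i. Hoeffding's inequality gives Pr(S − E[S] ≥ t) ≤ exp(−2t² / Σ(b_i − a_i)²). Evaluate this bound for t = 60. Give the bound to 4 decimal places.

Σ(b_i − a_i)² = 295·(8)² = 18880.
Exponent = 2·60²/18880 = 0.3814.
Bound = exp(−0.3814) = 0.68293.

0.6829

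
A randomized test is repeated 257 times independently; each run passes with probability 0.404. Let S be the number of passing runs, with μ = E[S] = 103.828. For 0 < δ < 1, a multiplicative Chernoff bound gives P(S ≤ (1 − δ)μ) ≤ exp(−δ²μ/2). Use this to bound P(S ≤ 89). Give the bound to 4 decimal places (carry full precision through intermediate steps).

Write 89 = (1 − δ)μ, so δ = 1 − 89/103.828 = 0.1428131…
Then the exponent is δ²μ/2 = (μ − 89)²/(2μ) = 1.058816.
Bound = exp(−1.058816) = 0.34687.

0.3469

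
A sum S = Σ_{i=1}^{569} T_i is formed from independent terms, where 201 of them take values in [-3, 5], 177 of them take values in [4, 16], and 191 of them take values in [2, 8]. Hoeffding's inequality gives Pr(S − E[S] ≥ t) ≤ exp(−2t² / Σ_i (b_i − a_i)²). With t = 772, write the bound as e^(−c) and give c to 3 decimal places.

26.355

Σ(b_i − a_i)² = 201·8² + 177·12² + 191·6² = 45228.
c = 2t² / 45228 = 2·772² / 45228 = 26.3546.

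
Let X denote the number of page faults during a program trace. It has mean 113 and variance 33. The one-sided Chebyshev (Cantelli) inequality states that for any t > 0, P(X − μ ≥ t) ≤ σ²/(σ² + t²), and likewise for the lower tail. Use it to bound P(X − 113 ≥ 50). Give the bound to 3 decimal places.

0.013

Here σ² = 33 and t = 50, so σ² + t² = 2533.
Cantelli's bound: 33/2533 = 0.0130.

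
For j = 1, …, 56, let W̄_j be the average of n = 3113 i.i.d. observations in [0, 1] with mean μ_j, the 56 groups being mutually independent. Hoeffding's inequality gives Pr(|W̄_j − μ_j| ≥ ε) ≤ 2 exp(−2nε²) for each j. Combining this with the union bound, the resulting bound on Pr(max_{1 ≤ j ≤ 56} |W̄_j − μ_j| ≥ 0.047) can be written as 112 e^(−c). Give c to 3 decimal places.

13.753

Union bound over the 56 events: Pr(max_{1 ≤ j ≤ 56} |W̄_j − μ_j| ≥ 0.047) ≤ 56·2·exp(−2nε²) = 112 exp(−2·3113·0.047²).
So c = 2·3113·0.047² = 13.7532.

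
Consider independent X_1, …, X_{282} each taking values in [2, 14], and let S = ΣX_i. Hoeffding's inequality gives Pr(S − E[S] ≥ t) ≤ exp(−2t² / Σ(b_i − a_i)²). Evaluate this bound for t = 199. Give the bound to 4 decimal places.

Σ(b_i − a_i)² = 282·(12)² = 40608.
Exponent = 2·199²/40608 = 1.9504.
Bound = exp(−1.9504) = 0.14222.

0.1422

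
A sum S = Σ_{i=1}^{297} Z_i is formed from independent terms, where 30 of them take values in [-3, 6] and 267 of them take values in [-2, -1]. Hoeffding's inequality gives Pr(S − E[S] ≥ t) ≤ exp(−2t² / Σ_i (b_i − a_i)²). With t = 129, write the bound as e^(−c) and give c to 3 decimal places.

12.340

Σ(b_i − a_i)² = 30·9² + 267·1² = 2697.
c = 2t² / 2697 = 2·129² / 2697 = 12.3404.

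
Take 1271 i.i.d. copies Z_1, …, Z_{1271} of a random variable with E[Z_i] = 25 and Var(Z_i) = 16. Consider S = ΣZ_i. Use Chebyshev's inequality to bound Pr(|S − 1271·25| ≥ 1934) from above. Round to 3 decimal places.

0.005

Var(S) = n·Var(Z_i) = 1271·16 = 20336.
Chebyshev: Pr(|S − 1271·25| ≥ 1934) ≤ Var(S)/1934² = 20336/3740356 = 0.0054.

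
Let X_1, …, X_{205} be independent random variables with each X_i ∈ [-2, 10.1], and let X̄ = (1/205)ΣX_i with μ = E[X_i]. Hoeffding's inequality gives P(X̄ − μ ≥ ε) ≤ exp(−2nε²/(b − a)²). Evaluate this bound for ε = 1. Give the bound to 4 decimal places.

0.0608

Exponent: 2nε²/(b − a)² = 2·205·1² / 12.1² = 2.80036.
Bound = exp(−2.80036) = 0.06079.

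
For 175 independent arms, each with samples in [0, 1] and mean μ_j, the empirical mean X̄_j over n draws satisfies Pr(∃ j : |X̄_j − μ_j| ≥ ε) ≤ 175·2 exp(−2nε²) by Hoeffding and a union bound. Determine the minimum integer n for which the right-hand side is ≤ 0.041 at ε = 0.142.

225

Need 2·175·exp(−2nε²) ≤ 0.041, i.e. exp(−2nε²) ≤ 0.041/350.
So 2nε² ≥ ln(350/0.041) = 9.052116.
Hence n ≥ 9.052116/(2·0.142²) = 224.462.
The smallest integer n is 225.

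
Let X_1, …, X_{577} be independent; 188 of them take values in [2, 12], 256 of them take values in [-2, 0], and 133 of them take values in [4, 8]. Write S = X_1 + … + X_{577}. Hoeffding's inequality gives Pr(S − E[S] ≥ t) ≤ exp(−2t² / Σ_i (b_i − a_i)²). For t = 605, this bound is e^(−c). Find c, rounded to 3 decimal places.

33.348

Σ(b_i − a_i)² = 188·10² + 256·2² + 133·4² = 21952.
c = 2t² / 21952 = 2·605² / 21952 = 33.3478.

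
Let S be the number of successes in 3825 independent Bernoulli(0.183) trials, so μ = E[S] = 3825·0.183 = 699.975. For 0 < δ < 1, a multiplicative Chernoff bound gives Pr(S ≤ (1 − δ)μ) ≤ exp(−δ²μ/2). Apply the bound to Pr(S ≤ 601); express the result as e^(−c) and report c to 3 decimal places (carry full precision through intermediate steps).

Write 601 = (1 − δ)μ, so δ = 1 − 601/699.975 = 0.1413979…
Then the exponent is δ²μ/2 = (μ − 601)²/(2μ) = 6.997429.

6.997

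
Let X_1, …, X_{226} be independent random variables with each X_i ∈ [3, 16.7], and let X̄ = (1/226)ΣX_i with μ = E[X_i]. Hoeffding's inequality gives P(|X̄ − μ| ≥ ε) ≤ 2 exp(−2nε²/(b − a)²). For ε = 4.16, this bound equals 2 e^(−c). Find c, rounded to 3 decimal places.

c = 2nε²/(b − a)² = 2·226·4.16² / 13.7² = 41.6758.

41.676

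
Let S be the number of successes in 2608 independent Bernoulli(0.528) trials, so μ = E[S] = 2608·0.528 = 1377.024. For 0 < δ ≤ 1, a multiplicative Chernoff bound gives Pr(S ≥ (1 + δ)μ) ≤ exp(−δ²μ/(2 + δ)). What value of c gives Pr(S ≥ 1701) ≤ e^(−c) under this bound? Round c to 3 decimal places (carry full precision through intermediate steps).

Write 1701 = (1 + δ)μ, so δ = 1701/1377.024 − 1 = 0.2352726…
Then the exponent is δ²μ/(2 + δ) = (1701 − μ)² / (μ·(2 + δ)) = 34.099945.

34.100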